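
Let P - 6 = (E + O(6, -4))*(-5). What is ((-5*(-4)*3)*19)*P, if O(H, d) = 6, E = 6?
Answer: -61560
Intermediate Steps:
P = -54 (P = 6 + (6 + 6)*(-5) = 6 + 12*(-5) = 6 - 60 = -54)
((-5*(-4)*3)*19)*P = ((-5*(-4)*3)*19)*(-54) = ((20*3)*19)*(-54) = (60*19)*(-54) = 1140*(-54) = -61560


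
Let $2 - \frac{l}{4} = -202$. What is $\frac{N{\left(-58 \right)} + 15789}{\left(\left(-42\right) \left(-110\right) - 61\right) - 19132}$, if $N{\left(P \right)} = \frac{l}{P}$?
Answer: $- \frac{457473}{422617} \approx -1.0825$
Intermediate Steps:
$l = 816$ ($l = 8 - -808 = 8 + 808 = 816$)
$N{\left(P \right)} = \frac{816}{P}$
$\frac{N{\left(-58 \right)} + 15789}{\left(\left(-42\right) \left(-110\right) - 61\right) - 19132} = \frac{\frac{816}{-58} + 15789}{\left(\left(-42\right) \left(-110\right) - 61\right) - 19132} = \frac{816 \left(- \frac{1}{58}\right) + 15789}{\left(4620 - 61\right) - 19132} = \frac{- \frac{408}{29} + 15789}{4559 - 19132} = \frac{457473}{29 \left(-14573\right)} = \frac{457473}{29} \left(- \frac{1}{14573}\right) = - \frac{457473}{422617}$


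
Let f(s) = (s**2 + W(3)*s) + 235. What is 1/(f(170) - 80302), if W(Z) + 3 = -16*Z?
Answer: -1/59837 ≈ -1.6712e-5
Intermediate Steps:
W(Z) = -3 - 16*Z
f(s) = 235 + s**2 - 51*s (f(s) = (s**2 + (-3 - 16*3)*s) + 235 = (s**2 + (-3 - 48)*s) + 235 = (s**2 - 51*s) + 235 = 235 + s**2 - 51*s)
1/(f(170) - 80302) = 1/((235 + 170**2 - 51*170) - 80302) = 1/((235 + 28900 - 8670) - 80302) = 1/(20465 - 80302) = 1/(-59837) = -1/59837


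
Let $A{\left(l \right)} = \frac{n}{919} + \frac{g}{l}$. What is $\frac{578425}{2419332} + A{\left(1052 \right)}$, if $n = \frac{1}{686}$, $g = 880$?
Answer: $\frac{215728155070013}{200567633236572} \approx 1.0756$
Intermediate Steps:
$n = \frac{1}{686} \approx 0.0014577$
$A{\left(l \right)} = \frac{1}{630434} + \frac{880}{l}$ ($A{\left(l \right)} = \frac{1}{686 \cdot 919} + \frac{880}{l} = \frac{1}{686} \cdot \frac{1}{919} + \frac{880}{l} = \frac{1}{630434} + \frac{880}{l}$)
$\frac{578425}{2419332} + A{\left(1052 \right)} = \frac{578425}{2419332} + \frac{554781920 + 1052}{630434 \cdot 1052} = 578425 \cdot \frac{1}{2419332} + \frac{1}{630434} \cdot \frac{1}{1052} \cdot 554782972 = \frac{578425}{2419332} + \frac{138695743}{165804142} = \frac{215728155070013}{200567633236572}$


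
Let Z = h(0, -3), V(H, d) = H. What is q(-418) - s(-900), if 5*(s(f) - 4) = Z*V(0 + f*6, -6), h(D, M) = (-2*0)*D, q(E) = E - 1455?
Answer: -1877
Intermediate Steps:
q(E) = -1455 + E
h(D, M) = 0 (h(D, M) = 0*D = 0)
Z = 0
s(f) = 4 (s(f) = 4 + (0*(0 + f*6))/5 = 4 + (0*(0 + 6*f))/5 = 4 + (0*(6*f))/5 = 4 + (⅕)*0 = 4 + 0 = 4)
q(-418) - s(-900) = (-1455 - 418) - 1*4 = -1873 - 4 = -1877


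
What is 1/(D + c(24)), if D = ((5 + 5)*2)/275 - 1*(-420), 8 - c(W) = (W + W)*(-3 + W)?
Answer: -55/31896 ≈ -0.0017244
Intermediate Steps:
c(W) = 8 - 2*W*(-3 + W) (c(W) = 8 - (W + W)*(-3 + W) = 8 - 2*W*(-3 + W))
D = 23104/55 (D = (10*2)*(1/275) + 420 = 20*(1/275) + 420 = 4/55 + 420 = 23104/55 ≈ 420.07)
1/(D + c(24)) = 1/(23104/55 + (8 - 2*24² + 6*24)) = 1/(23104/55 + (8 - 2*576 + 144)) = 1/(23104/55 + (8 - 1152 + 144)) = 1/(23104/55 - 1000) = 1/(-31896/55) = -55/31896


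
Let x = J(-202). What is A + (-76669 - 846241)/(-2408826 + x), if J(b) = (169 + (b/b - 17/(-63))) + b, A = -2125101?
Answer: -322501098043407/151758037 ≈ -2.1251e+6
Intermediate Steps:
J(b) = 10727/63 + b (J(b) = (169 + (1 - 17*(-1/63))) + b = (169 + (1 + 17/63)) + b = (169 + 80/63) + b = 10727/63 + b)
x = -1999/63 (x = 10727/63 - 202 = -1999/63 ≈ -31.730)
A + (-76669 - 846241)/(-2408826 + x) = -2125101 + (-76669 - 846241)/(-2408826 - 1999/63) = -2125101 - 922910/(-151758037/63) = -2125101 - 922910*(-63/151758037) = -2125101 + 58143330/151758037 = -322501098043407/151758037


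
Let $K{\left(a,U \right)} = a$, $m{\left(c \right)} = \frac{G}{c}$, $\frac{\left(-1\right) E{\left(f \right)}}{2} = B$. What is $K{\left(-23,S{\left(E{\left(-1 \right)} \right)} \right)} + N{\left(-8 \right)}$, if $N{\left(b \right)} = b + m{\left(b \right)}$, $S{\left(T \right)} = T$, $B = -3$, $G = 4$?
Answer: $- \frac{63}{2} \approx -31.5$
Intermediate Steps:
$E{\left(f \right)} = 6$ ($E{\left(f \right)} = \left(-2\right) \left(-3\right) = 6$)
$m{\left(c \right)} = \frac{4}{c}$
$N{\left(b \right)} = b + \frac{4}{b}$
$K{\left(-23,S{\left(E{\left(-1 \right)} \right)} \right)} + N{\left(-8 \right)} = -23 - \left(8 - \frac{4}{-8}\right) = -23 + \left(-8 + 4 \left(- \frac{1}{8}\right)\right) = -23 - \frac{17}{2} = - \frac{63}{2}$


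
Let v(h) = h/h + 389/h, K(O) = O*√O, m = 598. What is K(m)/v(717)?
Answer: 214383*√598/553 ≈ 9480.2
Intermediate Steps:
K(O) = O^(3/2)
v(h) = 1 + 389/h
K(m)/v(717) = 598^(3/2)/(((389 + 717)/717)) = (598*√598)/(((1/717)*1106)) = (598*√598)/(1106/717) = (598*√598)*(717/1106) = 214383*√598/553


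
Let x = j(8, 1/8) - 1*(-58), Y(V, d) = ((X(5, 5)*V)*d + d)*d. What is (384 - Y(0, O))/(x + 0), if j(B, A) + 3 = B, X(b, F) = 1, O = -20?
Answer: -16/63 ≈ -0.25397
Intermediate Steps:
j(B, A) = -3 + B
Y(V, d) = d*(d + V*d) (Y(V, d) = ((1*V)*d + d)*d = (V*d + d)*d = (d + V*d)*d = d*(d + V*d))
x = 63 (x = (-3 + 8) - 1*(-58) = 5 + 58 = 63)
(384 - Y(0, O))/(x + 0) = (384 - (-20)**2*(1 + 0))/(63 + 0) = (384 - 400)/63 = (384 - 1*400)*(1/63) = (384 - 400)*(1/63) = -16*1/63 = -16/63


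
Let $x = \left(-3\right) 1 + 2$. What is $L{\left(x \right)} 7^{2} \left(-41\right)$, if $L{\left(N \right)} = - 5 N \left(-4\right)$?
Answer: $40180$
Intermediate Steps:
$x = -1$ ($x = -3 + 2 = -1$)
$L{\left(N \right)} = 20 N$
$L{\left(x \right)} 7^{2} \left(-41\right) = 20 \left(-1\right) 7^{2} \left(-41\right) = \left(-20\right) 49 \left(-41\right) = \left(-980\right) \left(-41\right) = 40180$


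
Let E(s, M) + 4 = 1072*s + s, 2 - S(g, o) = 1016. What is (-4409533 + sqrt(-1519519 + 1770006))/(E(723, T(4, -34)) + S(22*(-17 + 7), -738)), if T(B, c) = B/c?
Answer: -4409533/774761 + sqrt(250487)/774761 ≈ -5.6908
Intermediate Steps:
S(g, o) = -1014 (S(g, o) = 2 - 1*1016 = 2 - 1016 = -1014)
E(s, M) = -4 + 1073*s (E(s, M) = -4 + (1072*s + s) = -4 + 1073*s)
(-4409533 + sqrt(-1519519 + 1770006))/(E(723, T(4, -34)) + S(22*(-17 + 7), -738)) = (-4409533 + sqrt(-1519519 + 1770006))/((-4 + 1073*723) - 1014) = (-4409533 + sqrt(250487))/((-4 + 775779) - 1014) = (-4409533 + sqrt(250487))/(775775 - 1014) = (-4409533 + sqrt(250487))/774761 = (-4409533 + sqrt(250487))*(1/774761) = -4409533/774761 + sqrt(250487)/774761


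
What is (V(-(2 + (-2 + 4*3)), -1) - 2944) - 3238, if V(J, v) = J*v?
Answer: -6170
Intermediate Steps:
(V(-(2 + (-2 + 4*3)), -1) - 2944) - 3238 = (-(2 + (-2 + 4*3))*(-1) - 2944) - 3238 = (-(2 + (-2 + 12))*(-1) - 2944) - 3238 = (-(2 + 10)*(-1) - 2944) - 3238 = (-1*12*(-1) - 2944) - 3238 = (-12*(-1) - 2944) - 3238 = (12 - 2944) - 3238 = -2932 - 3238 = -6170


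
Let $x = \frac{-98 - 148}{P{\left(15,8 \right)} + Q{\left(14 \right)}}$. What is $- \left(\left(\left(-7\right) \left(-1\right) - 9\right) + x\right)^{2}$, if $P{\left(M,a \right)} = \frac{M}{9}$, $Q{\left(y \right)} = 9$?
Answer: $- \frac{160801}{256} \approx -628.13$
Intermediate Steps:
$P{\left(M,a \right)} = \frac{M}{9}$ ($P{\left(M,a \right)} = M \frac{1}{9} = \frac{M}{9}$)
$x = - \frac{369}{16}$ ($x = \frac{-98 - 148}{\frac{1}{9} \cdot 15 + 9} = - \frac{246}{\frac{5}{3} + 9} = - \frac{246}{\frac{32}{3}} = \left(-246\right) \frac{3}{32} = - \frac{369}{16} \approx -23.063$)
$- \left(\left(\left(-7\right) \left(-1\right) - 9\right) + x\right)^{2} = - \left(\left(\left(-7\right) \left(-1\right) - 9\right) - \frac{369}{16}\right)^{2} = - \left(\left(7 - 9\right) - \frac{369}{16}\right)^{2} = - \left(-2 - \frac{369}{16}\right)^{2} = - \left(- \frac{401}{16}\right)^{2} = \left(-1\right) \frac{160801}{256} = - \frac{160801}{256}$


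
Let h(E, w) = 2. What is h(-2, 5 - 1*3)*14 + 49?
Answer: 77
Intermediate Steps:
h(-2, 5 - 1*3)*14 + 49 = 2*14 + 49 = 28 + 49 = 77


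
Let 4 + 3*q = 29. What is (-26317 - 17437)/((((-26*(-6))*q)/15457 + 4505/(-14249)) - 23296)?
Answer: 741282936994/394686184601 ≈ 1.8782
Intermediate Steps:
q = 25/3 (q = -4/3 + (1/3)*29 = -4/3 + 29/3 = 25/3 ≈ 8.3333)
(-26317 - 17437)/((((-26*(-6))*q)/15457 + 4505/(-14249)) - 23296) = (-26317 - 17437)/(((-26*(-6)*(25/3))/15457 + 4505/(-14249)) - 23296) = -43754/(((156*(25/3))*(1/15457) + 4505*(-1/14249)) - 23296) = -43754/((1300*(1/15457) - 4505/14249) - 23296) = -43754/((100/1189 - 4505/14249) - 23296) = -43754/(-3931545/16942061 - 23296) = -43754/(-394686184601/16942061) = -43754*(-16942061/394686184601) = 741282936994/394686184601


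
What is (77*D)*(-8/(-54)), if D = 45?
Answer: 1540/3 ≈ 513.33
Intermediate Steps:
(77*D)*(-8/(-54)) = (77*45)*(-8/(-54)) = 3465*(-8*(-1/54)) = 3465*(4/27) = 1540/3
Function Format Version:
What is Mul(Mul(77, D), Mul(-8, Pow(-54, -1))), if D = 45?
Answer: Rational(1540, 3) ≈ 513.33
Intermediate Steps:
Mul(Mul(77, D), Mul(-8, Pow(-54, -1))) = Mul(Mul(77, 45), Mul(-8, Pow(-54, -1))) = Mul(3465, Mul(-8, Rational(-1, 54))) = Mul(3465, Rational(4, 27)) = Rational(1540, 3)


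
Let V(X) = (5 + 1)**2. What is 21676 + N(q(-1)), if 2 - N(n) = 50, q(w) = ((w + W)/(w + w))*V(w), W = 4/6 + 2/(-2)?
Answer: 21628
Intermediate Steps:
W = -1/3 (W = 4*(1/6) + 2*(-1/2) = 2/3 - 1 = -1/3 ≈ -0.33333)
V(X) = 36 (V(X) = 6**2 = 36)
q(w) = 18*(-1/3 + w)/w (q(w) = ((w - 1/3)/(w + w))*36 = ((-1/3 + w)/((2*w)))*36 = ((-1/3 + w)*(1/(2*w)))*36 = ((-1/3 + w)/(2*w))*36 = 18*(-1/3 + w)/w)
N(n) = -48 (N(n) = 2 - 1*50 = 2 - 50 = -48)
21676 + N(q(-1)) = 21676 - 48 = 21628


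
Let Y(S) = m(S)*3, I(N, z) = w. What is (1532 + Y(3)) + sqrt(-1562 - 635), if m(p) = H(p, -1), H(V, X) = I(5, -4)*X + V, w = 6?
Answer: 1523 + 13*I*sqrt(13) ≈ 1523.0 + 46.872*I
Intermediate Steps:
I(N, z) = 6
H(V, X) = V + 6*X (H(V, X) = 6*X + V = V + 6*X)
m(p) = -6 + p (m(p) = p + 6*(-1) = p - 6 = -6 + p)
Y(S) = -18 + 3*S (Y(S) = (-6 + S)*3 = -18 + 3*S)
(1532 + Y(3)) + sqrt(-1562 - 635) = (1532 + (-18 + 3*3)) + sqrt(-1562 - 635) = (1532 + (-18 + 9)) + sqrt(-2197) = (1532 - 9) + 13*I*sqrt(13) = 1523 + 13*I*sqrt(13)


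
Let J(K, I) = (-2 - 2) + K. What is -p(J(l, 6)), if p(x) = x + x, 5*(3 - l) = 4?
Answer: 18/5 ≈ 3.6000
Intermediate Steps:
l = 11/5 (l = 3 - 1/5*4 = 3 - 4/5 = 11/5 ≈ 2.2000)
J(K, I) = -4 + K
p(x) = 2*x
-p(J(l, 6)) = -2*(-4 + 11/5) = -2*(-9)/5 = -1*(-18/5) = 18/5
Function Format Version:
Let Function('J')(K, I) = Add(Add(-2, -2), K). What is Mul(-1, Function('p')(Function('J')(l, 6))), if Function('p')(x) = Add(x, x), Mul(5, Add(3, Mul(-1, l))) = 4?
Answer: Rational(18, 5) ≈ 3.6000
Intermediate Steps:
l = Rational(11, 5) (l = Add(3, Mul(Rational(-1, 5), 4)) = Add(3, Rational(-4, 5)) = Rational(11, 5) ≈ 2.2000)
Function('J')(K, I) = Add(-4, K)
Function('p')(x) = Mul(2, x)
Mul(-1, Function('p')(Function('J')(l, 6))) = Mul(-1, Mul(2, Add(-4, Rational(11, 5)))) = Mul(-1, Mul(2, Rational(-9, 5))) = Mul(-1, Rational(-18, 5)) = Rational(18, 5)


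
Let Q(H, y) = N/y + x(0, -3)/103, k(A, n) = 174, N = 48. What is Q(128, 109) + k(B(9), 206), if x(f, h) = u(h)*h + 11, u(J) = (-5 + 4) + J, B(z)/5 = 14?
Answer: 1960949/11227 ≈ 174.66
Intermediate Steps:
B(z) = 70 (B(z) = 5*14 = 70)
u(J) = -1 + J
x(f, h) = 11 + h*(-1 + h) (x(f, h) = (-1 + h)*h + 11 = h*(-1 + h) + 11 = 11 + h*(-1 + h))
Q(H, y) = 23/103 + 48/y (Q(H, y) = 48/y + (11 - 3*(-1 - 3))/103 = 48/y + (11 - 3*(-4))*(1/103) = 48/y + (11 + 12)*(1/103) = 48/y + 23*(1/103) = 48/y + 23/103 = 23/103 + 48/y)
Q(128, 109) + k(B(9), 206) = (23/103 + 48/109) + 174 = 7451/11227 + 174 = 1960949/11227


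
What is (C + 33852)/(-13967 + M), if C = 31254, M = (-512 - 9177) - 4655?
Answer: -21702/9437 ≈ -2.2997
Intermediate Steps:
M = -14344 (M = -9689 - 4655 = -14344)
(C + 33852)/(-13967 + M) = (31254 + 33852)/(-13967 - 14344) = 65106/(-28311) = 65106*(-1/28311) = -21702/9437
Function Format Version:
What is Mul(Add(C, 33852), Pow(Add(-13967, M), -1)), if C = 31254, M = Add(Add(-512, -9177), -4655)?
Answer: Rational(-21702, 9437) ≈ -2.2997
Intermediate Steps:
M = -14344 (M = Add(-9689, -4655) = -14344)
Mul(Add(C, 33852), Pow(Add(-13967, M), -1)) = Mul(Add(31254, 33852), Pow(Add(-13967, -14344), -1)) = Mul(65106, Pow(-28311, -1)) = Mul(65106, Rational(-1, 28311)) = Rational(-21702, 9437)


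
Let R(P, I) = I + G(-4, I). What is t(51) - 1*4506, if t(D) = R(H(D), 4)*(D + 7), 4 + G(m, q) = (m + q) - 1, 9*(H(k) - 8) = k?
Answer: -4564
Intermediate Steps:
H(k) = 8 + k/9
G(m, q) = -5 + m + q (G(m, q) = -4 + ((m + q) - 1) = -4 + (-1 + m + q) = -5 + m + q)
R(P, I) = -9 + 2*I (R(P, I) = I + (-5 - 4 + I) = I + (-9 + I) = -9 + 2*I)
t(D) = -7 - D (t(D) = (-9 + 2*4)*(D + 7) = (-9 + 8)*(7 + D) = -(7 + D) = -7 - D)
t(51) - 1*4506 = (-7 - 1*51) - 1*4506 = (-7 - 51) - 4506 = -58 - 4506 = -4564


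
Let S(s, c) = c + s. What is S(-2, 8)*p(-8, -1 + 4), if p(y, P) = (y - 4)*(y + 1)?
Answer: 504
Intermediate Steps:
p(y, P) = (1 + y)*(-4 + y) (p(y, P) = (-4 + y)*(1 + y) = (1 + y)*(-4 + y))
S(-2, 8)*p(-8, -1 + 4) = (8 - 2)*(-4 + (-8)**2 - 3*(-8)) = 6*(-4 + 64 + 24) = 6*84 = 504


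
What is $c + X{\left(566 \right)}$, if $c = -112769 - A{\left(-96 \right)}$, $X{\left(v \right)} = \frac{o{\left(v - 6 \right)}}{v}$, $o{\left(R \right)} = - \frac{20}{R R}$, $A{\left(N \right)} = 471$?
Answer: $- \frac{1004991411201}{8874880} \approx -1.1324 \cdot 10^{5}$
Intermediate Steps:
$o{\left(R \right)} = - \frac{20}{R^{2}}$
$X{\left(v \right)} = - \frac{20}{v \left(-6 + v\right)^{2}}$ ($X{\left(v \right)} = \frac{\left(-20\right) \frac{1}{\left(v - 6\right)^{2}}}{v} = \frac{\left(-20\right) \frac{1}{\left(-6 + v\right)^{2}}}{v} = - \frac{20}{v \left(-6 + v\right)^{2}}$)
$c = -113240$ ($c = -112769 - 471 = -113240$)
$c + X{\left(566 \right)} = -113240 - \frac{20}{566 \left(-6 + 566\right)^{2}} = -113240 - \frac{10}{283 \cdot 313600} = -113240 - \frac{10}{283} \cdot \frac{1}{313600} = -113240 - \frac{1}{8874880} = - \frac{1004991411201}{8874880}$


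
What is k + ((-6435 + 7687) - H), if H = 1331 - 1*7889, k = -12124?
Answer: -4314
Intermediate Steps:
H = -6558 (H = 1331 - 7889 = -6558)
k + ((-6435 + 7687) - H) = -12124 + ((-6435 + 7687) - 1*(-6558)) = -12124 + (1252 + 6558) = -12124 + 7810 = -4314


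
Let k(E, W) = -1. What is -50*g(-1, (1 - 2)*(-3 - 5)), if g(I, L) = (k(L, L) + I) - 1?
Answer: 150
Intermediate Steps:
g(I, L) = -2 + I (g(I, L) = (-1 + I) - 1 = -2 + I)
-50*g(-1, (1 - 2)*(-3 - 5)) = -50*(-2 - 1) = -50*(-3) = 150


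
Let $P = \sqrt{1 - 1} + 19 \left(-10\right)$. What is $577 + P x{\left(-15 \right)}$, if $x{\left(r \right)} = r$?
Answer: $3427$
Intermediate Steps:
$P = -190$ ($P = \sqrt{0} - 190 = 0 - 190 = -190$)
$577 + P x{\left(-15 \right)} = 577 - -2850 = 577 + 2850 = 3427$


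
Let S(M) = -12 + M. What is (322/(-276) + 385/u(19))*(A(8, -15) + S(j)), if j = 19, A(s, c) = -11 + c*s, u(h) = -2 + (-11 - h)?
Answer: 39277/24 ≈ 1636.5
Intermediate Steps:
u(h) = -13 - h
(322/(-276) + 385/u(19))*(A(8, -15) + S(j)) = (322/(-276) + 385/(-13 - 1*19))*((-11 - 15*8) + (-12 + 19)) = (322*(-1/276) + 385/(-13 - 19))*((-11 - 120) + 7) = (-7/6 + 385/(-32))*(-131 + 7) = (-7/6 + 385*(-1/32))*(-124) = (-7/6 - 385/32)*(-124) = -1267/96*(-124) = 39277/24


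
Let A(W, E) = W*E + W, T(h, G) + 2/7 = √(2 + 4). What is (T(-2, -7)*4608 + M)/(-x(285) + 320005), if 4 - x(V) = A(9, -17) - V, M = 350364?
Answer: 203611/186417 + 128*√6/8877 ≈ 1.1276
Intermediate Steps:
T(h, G) = -2/7 + √6 (T(h, G) = -2/7 + √(2 + 4) = -2/7 + √6)
A(W, E) = W + E*W (A(W, E) = E*W + W = W + E*W)
x(V) = 148 + V (x(V) = 4 - (9*(1 - 17) - V) = 4 - (9*(-16) - V) = 4 - (-144 - V) = 4 + (144 + V) = 148 + V)
(T(-2, -7)*4608 + M)/(-x(285) + 320005) = ((-2/7 + √6)*4608 + 350364)/(-(148 + 285) + 320005) = ((-9216/7 + 4608*√6) + 350364)/(-1*433 + 320005) = (2443332/7 + 4608*√6)/(-433 + 320005) = (2443332/7 + 4608*√6)/319572 = (2443332/7 + 4608*√6)*(1/319572) = 203611/186417 + 128*√6/8877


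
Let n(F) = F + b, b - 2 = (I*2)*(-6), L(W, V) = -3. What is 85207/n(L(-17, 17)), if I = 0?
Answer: -85207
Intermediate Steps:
b = 2 (b = 2 + (0*2)*(-6) = 2 + 0*(-6) = 2 + 0 = 2)
n(F) = 2 + F (n(F) = F + 2 = 2 + F)
85207/n(L(-17, 17)) = 85207/(2 - 3) = 85207/(-1) = 85207*(-1) = -85207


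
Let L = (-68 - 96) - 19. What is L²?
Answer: 33489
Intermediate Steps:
L = -183 (L = -164 - 19 = -183)
L² = (-183)² = 33489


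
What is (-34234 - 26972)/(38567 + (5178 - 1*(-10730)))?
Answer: -61206/54475 ≈ -1.1236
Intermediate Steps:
(-34234 - 26972)/(38567 + (5178 - 1*(-10730))) = -61206/(38567 + (5178 + 10730)) = -61206/(38567 + 15908) = -61206/54475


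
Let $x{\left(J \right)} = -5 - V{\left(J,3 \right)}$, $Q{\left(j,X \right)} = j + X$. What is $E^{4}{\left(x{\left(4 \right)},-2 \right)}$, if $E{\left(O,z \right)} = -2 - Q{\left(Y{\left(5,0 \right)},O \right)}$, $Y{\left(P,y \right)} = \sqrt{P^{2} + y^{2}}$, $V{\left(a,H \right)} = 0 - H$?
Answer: $625$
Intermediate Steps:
$V{\left(a,H \right)} = - H$
$Q{\left(j,X \right)} = X + j$
$x{\left(J \right)} = -2$ ($x{\left(J \right)} = -5 - \left(-1\right) 3 = -5 - -3 = -5 + 3 = -2$)
$E{\left(O,z \right)} = -7 - O$ ($E{\left(O,z \right)} = -2 - \left(O + \sqrt{5^{2} + 0^{2}}\right) = -2 - \left(O + \sqrt{25 + 0}\right) = -2 - \left(O + \sqrt{25}\right) = -2 - \left(O + 5\right) = -2 - \left(5 + O\right) = -7 - O$)
$E^{4}{\left(x{\left(4 \right)},-2 \right)} = \left(-7 - -2\right)^{4} = \left(-7 + 2\right)^{4} = \left(-5\right)^{4} = 625$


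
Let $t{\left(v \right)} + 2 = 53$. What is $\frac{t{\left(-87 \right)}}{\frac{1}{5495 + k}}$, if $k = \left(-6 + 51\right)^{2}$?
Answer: $383520$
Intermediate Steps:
$t{\left(v \right)} = 51$ ($t{\left(v \right)} = -2 + 53 = 51$)
$k = 2025$ ($k = 45^{2} = 2025$)
$\frac{t{\left(-87 \right)}}{\frac{1}{5495 + k}} = \frac{51}{\frac{1}{5495 + 2025}} = \frac{51}{\frac{1}{7520}} = 51 \frac{1}{\frac{1}{7520}} = 51 \cdot 7520 = 383520$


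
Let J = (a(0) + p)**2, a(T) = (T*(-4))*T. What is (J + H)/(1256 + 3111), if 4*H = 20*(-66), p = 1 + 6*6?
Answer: 1039/4367 ≈ 0.23792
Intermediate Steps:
a(T) = -4*T**2 (a(T) = (-4*T)*T = -4*T**2)
p = 37 (p = 1 + 36 = 37)
J = 1369 (J = (-4*0**2 + 37)**2 = (-4*0 + 37)**2 = (0 + 37)**2 = 37**2 = 1369)
H = -330 (H = (20*(-66))/4 = (1/4)*(-1320) = -330)
(J + H)/(1256 + 3111) = (1369 - 330)/(1256 + 3111) = 1039/4367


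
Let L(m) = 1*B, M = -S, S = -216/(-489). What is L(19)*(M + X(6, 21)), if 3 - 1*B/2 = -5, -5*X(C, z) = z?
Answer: -60528/815 ≈ -74.267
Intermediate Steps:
X(C, z) = -z/5
S = 72/163 (S = -216*(-1/489) = 72/163 ≈ 0.44172)
M = -72/163 (M = -1*72/163 = -72/163 ≈ -0.44172)
B = 16 (B = 6 - 2*(-5) = 6 + 10 = 16)
L(m) = 16 (L(m) = 1*16 = 16)
L(19)*(M + X(6, 21)) = 16*(-72/163 - ⅕*21) = 16*(-72/163 - 21/5) = 16*(-3783/815) = -60528/815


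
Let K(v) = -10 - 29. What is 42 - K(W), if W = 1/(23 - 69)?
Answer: 81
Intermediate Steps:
W = -1/46 (W = 1/(-46) = -1/46 ≈ -0.021739)
K(v) = -39
42 - K(W) = 42 - 1*(-39) = 42 + 39 = 81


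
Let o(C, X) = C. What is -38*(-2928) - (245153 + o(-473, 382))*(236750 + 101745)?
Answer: -82822845336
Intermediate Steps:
-38*(-2928) - (245153 + o(-473, 382))*(236750 + 101745) = -38*(-2928) - (245153 - 473)*(236750 + 101745) = 111264 - 244680*338495 = 111264 - 1*82822956600 = 111264 - 82822956600 = -82822845336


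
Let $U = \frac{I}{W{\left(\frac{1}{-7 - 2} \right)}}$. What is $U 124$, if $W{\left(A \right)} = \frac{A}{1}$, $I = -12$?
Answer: $13392$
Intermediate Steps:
$W{\left(A \right)} = A$ ($W{\left(A \right)} = A 1 = A$)
$U = 108$ ($U = - \frac{12}{\frac{1}{-7 - 2}} = - \frac{12}{\frac{1}{-9}} = - \frac{12}{- \frac{1}{9}} = \left(-12\right) \left(-9\right) = 108$)
$U 124 = 108 \cdot 124 = 13392$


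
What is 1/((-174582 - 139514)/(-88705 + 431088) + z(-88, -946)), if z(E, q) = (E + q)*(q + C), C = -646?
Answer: 342383/563605928928 ≈ 6.0749e-7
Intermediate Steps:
z(E, q) = (-646 + q)*(E + q) (z(E, q) = (E + q)*(q - 646) = (E + q)*(-646 + q) = (-646 + q)*(E + q))
1/((-174582 - 139514)/(-88705 + 431088) + z(-88, -946)) = 1/((-174582 - 139514)/(-88705 + 431088) + ((-946)² - 646*(-88) - 646*(-946) - 88*(-946))) = 1/(-314096/342383 + (894916 + 56848 + 611116 + 83248)) = 1/(-314096*1/342383 + 1646128) = 1/(-314096/342383 + 1646128) = 1/(563605928928/342383) = 342383/563605928928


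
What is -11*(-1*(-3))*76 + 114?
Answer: -2394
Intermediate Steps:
-11*(-1*(-3))*76 + 114 = -33*76 + 114 = -2508 + 114 = -2394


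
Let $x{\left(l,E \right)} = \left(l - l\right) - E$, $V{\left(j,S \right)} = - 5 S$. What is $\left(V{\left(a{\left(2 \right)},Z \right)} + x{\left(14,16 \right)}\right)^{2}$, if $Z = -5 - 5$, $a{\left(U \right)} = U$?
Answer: $1156$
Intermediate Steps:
$Z = -10$ ($Z = -5 - 5 = -10$)
$x{\left(l,E \right)} = - E$ ($x{\left(l,E \right)} = 0 - E = - E$)
$\left(V{\left(a{\left(2 \right)},Z \right)} + x{\left(14,16 \right)}\right)^{2} = \left(\left(-5\right) \left(-10\right) - 16\right)^{2} = \left(50 - 16\right)^{2} = 34^{2} = 1156$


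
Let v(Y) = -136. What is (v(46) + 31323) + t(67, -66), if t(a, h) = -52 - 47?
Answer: 31088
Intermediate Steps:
t(a, h) = -99
(v(46) + 31323) + t(67, -66) = (-136 + 31323) - 99 = 31187 - 99 = 31088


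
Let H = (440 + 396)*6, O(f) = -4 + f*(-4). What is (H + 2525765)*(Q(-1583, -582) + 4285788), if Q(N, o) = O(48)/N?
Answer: 17169837196430600/1583 ≈ 1.0846e+13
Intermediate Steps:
O(f) = -4 - 4*f
H = 5016 (H = 836*6 = 5016)
Q(N, o) = -196/N (Q(N, o) = (-4 - 4*48)/N = (-4 - 192)/N = -196/N)
(H + 2525765)*(Q(-1583, -582) + 4285788) = (5016 + 2525765)*(-196/(-1583) + 4285788) = 2530781*(-196*(-1/1583) + 4285788) = 2530781*(196/1583 + 4285788) = 2530781*(6784402600/1583) = 17169837196430600/1583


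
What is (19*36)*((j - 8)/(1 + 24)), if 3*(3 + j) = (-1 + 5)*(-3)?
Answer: -2052/5 ≈ -410.40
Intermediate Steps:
j = -7 (j = -3 + ((-1 + 5)*(-3))/3 = -3 + (4*(-3))/3 = -3 + (⅓)*(-12) = -3 - 4 = -7)
(19*36)*((j - 8)/(1 + 24)) = (19*36)*((-7 - 8)/(1 + 24)) = 684*(-15/25) = 684*(-15*1/25) = 684*(-⅗) = -2052/5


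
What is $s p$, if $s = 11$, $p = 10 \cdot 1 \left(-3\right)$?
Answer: $-330$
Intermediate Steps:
$p = -30$ ($p = 10 \left(-3\right) = -30$)
$s p = 11 \left(-30\right) = -330$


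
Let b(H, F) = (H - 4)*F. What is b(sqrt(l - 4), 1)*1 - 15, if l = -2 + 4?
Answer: -19 + I*sqrt(2) ≈ -19.0 + 1.4142*I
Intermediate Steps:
l = 2
b(H, F) = F*(-4 + H) (b(H, F) = (-4 + H)*F = F*(-4 + H))
b(sqrt(l - 4), 1)*1 - 15 = (1*(-4 + sqrt(2 - 4)))*1 - 15 = (1*(-4 + sqrt(-2)))*1 - 15 = (1*(-4 + I*sqrt(2)))*1 - 15 = (-4 + I*sqrt(2))*1 - 15 = (-4 + I*sqrt(2)) - 15 = -19 + I*sqrt(2)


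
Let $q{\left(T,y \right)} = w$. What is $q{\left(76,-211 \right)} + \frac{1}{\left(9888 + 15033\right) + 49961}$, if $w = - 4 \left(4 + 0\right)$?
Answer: $- \frac{1198111}{74882} \approx -16.0$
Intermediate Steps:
$w = -16$ ($w = \left(-4\right) 4 = -16$)
$q{\left(T,y \right)} = -16$
$q{\left(76,-211 \right)} + \frac{1}{\left(9888 + 15033\right) + 49961} = -16 + \frac{1}{\left(9888 + 15033\right) + 49961} = -16 + \frac{1}{24921 + 49961} = -16 + \frac{1}{74882} = - \frac{1198111}{74882}$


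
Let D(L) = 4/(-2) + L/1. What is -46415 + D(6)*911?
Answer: -42771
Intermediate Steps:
D(L) = -2 + L (D(L) = 4*(-1/2) + L*1 = -2 + L)
-46415 + D(6)*911 = -46415 + (-2 + 6)*911 = -46415 + 4*911 = -46415 + 3644 = -42771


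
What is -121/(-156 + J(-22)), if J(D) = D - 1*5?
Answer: 121/183 ≈ 0.66120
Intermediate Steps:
J(D) = -5 + D (J(D) = D - 5 = -5 + D)
-121/(-156 + J(-22)) = -121/(-156 + (-5 - 22)) = -121/(-156 - 27) = -121/(-183) = -121*(-1/183) = 121/183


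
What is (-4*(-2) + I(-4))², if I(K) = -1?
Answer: 49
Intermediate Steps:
(-4*(-2) + I(-4))² = (-4*(-2) - 1)² = (8 - 1)² = 7² = 49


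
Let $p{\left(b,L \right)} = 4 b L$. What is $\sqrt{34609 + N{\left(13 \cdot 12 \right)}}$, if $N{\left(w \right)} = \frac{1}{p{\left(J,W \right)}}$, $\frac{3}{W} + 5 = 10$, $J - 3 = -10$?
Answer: $\frac{\sqrt{61050171}}{42} \approx 186.03$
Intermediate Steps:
$J = -7$ ($J = 3 - 10 = -7$)
$W = \frac{3}{5}$ ($W = \frac{3}{-5 + 10} = \frac{3}{5} \approx 0.6$)
$p{\left(b,L \right)} = 4 L b$
$N{\left(w \right)} = - \frac{5}{84}$ ($N{\left(w \right)} = \frac{1}{4 \cdot \frac{3}{5} \left(-7\right)} = \frac{1}{- \frac{84}{5}} = - \frac{5}{84}$)
$\sqrt{34609 + N{\left(13 \cdot 12 \right)}} = \sqrt{34609 - \frac{5}{84}} = \sqrt{\frac{2907151}{84}} = \frac{\sqrt{61050171}}{42}$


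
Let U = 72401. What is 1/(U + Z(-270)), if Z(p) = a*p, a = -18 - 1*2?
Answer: 1/77801 ≈ 1.2853e-5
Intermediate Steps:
a = -20 (a = -18 - 2 = -20)
Z(p) = -20*p
1/(U + Z(-270)) = 1/(72401 - 20*(-270)) = 1/(72401 + 5400) = 1/77801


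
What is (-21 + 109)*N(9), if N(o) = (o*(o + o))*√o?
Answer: 42768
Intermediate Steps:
N(o) = 2*o^(5/2) (N(o) = (o*(2*o))*√o = (2*o²)*√o = 2*o^(5/2))
(-21 + 109)*N(9) = (-21 + 109)*(2*9^(5/2)) = 88*(2*243) = 88*486 = 42768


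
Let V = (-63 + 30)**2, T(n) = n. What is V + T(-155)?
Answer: 934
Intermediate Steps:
V = 1089 (V = (-33)**2 = 1089)
V + T(-155) = 1089 - 155 = 934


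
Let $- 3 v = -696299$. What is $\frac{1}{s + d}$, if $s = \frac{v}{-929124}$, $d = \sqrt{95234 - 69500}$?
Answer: $\frac{1940844336228}{199938352744428455} + \frac{7769442666384 \sqrt{25734}}{199938352744428455} \approx 0.0062434$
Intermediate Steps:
$v = \frac{696299}{3}$ ($v = \left(- \frac{1}{3}\right) \left(-696299\right) = \frac{696299}{3} \approx 2.321 \cdot 10^{5}$)
$d = \sqrt{25734} \approx 160.42$
$s = - \frac{696299}{2787372}$ ($s = \frac{696299}{3 \left(-929124\right)} = \frac{696299}{3} \left(- \frac{1}{929124}\right) = - \frac{696299}{2787372} \approx -0.2498$)
$\frac{1}{s + d} = \frac{1}{- \frac{696299}{2787372} + \sqrt{25734}}$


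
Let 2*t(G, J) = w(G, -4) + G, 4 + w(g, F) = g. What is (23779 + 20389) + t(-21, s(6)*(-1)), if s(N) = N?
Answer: 44145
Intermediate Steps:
w(g, F) = -4 + g
t(G, J) = -2 + G (t(G, J) = ((-4 + G) + G)/2 = (-4 + 2*G)/2 = -2 + G)
(23779 + 20389) + t(-21, s(6)*(-1)) = (23779 + 20389) + (-2 - 21) = 44168 - 23 = 44145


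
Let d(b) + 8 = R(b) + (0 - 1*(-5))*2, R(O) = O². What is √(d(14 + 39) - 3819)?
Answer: 12*I*√7 ≈ 31.749*I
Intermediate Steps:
d(b) = 2 + b² (d(b) = -8 + (b² + (0 - 1*(-5))*2) = -8 + (b² + (0 + 5)*2) = -8 + (b² + 5*2) = -8 + (b² + 10) = -8 + (10 + b²) = 2 + b²)
√(d(14 + 39) - 3819) = √((2 + (14 + 39)²) - 3819) = √((2 + 53²) - 3819) = √((2 + 2809) - 3819) = √(2811 - 3819) = √(-1008) = 12*I*√7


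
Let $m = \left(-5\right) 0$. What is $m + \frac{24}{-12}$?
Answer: $-2$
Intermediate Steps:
$m = 0$
$m + \frac{24}{-12} = 0 + \frac{24}{-12} = 0 + 24 \left(- \frac{1}{12}\right) = 0 - 2 = -2$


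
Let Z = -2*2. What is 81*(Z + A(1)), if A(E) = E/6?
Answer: -621/2 ≈ -310.50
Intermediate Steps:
Z = -4
A(E) = E/6 (A(E) = E*(⅙) = E/6)
81*(Z + A(1)) = 81*(-4 + (⅙)*1) = 81*(-4 + ⅙) = 81*(-23/6) = -621/2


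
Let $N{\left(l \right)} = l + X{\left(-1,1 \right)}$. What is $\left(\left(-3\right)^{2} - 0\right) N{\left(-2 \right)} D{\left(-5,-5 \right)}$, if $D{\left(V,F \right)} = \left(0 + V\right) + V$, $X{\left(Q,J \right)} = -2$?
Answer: $360$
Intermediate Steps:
$N{\left(l \right)} = -2 + l$ ($N{\left(l \right)} = l - 2 = -2 + l$)
$D{\left(V,F \right)} = 2 V$ ($D{\left(V,F \right)} = V + V = 2 V$)
$\left(\left(-3\right)^{2} - 0\right) N{\left(-2 \right)} D{\left(-5,-5 \right)} = \left(\left(-3\right)^{2} - 0\right) \left(-2 - 2\right) 2 \left(-5\right) = \left(9 + 0\right) \left(-4\right) \left(-10\right) = 9 \left(-4\right) \left(-10\right) = \left(-36\right) \left(-10\right) = 360$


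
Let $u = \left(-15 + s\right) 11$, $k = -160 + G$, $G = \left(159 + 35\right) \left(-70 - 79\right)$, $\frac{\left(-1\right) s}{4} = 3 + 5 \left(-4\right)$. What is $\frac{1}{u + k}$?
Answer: $- \frac{1}{28483} \approx -3.5109 \cdot 10^{-5}$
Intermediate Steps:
$s = 68$ ($s = - 4 \left(3 + 5 \left(-4\right)\right) = - 4 \left(3 - 20\right) = \left(-4\right) \left(-17\right) = 68$)
$G = -28906$ ($G = 194 \left(-149\right) = -28906$)
$k = -29066$ ($k = -160 - 28906 = -29066$)
$u = 583$ ($u = \left(-15 + 68\right) 11 = 53 \cdot 11 = 583$)
$\frac{1}{u + k} = \frac{1}{583 - 29066} = \frac{1}{-28483} = - \frac{1}{28483}$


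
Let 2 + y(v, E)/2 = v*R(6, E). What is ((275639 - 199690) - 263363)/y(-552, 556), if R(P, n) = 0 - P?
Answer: -93707/3310 ≈ -28.310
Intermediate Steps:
R(P, n) = -P
y(v, E) = -4 - 12*v (y(v, E) = -4 + 2*(v*(-1*6)) = -4 + 2*(v*(-6)) = -4 + 2*(-6*v) = -4 - 12*v)
((275639 - 199690) - 263363)/y(-552, 556) = ((275639 - 199690) - 263363)/(-4 - 12*(-552)) = (75949 - 263363)/(-4 + 6624) = -187414/6620 = -187414*1/6620 = -93707/3310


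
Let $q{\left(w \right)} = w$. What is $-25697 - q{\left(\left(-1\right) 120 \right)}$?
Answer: $-25577$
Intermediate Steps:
$-25697 - q{\left(\left(-1\right) 120 \right)} = -25697 - \left(-1\right) 120 = -25697 - -120 = -25697 + 120 = -25577$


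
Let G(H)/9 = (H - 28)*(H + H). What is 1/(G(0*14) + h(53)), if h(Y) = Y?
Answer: 1/53 ≈ 0.018868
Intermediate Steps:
G(H) = 18*H*(-28 + H) (G(H) = 9*((H - 28)*(H + H)) = 9*((-28 + H)*(2*H)) = 9*(2*H*(-28 + H)) = 18*H*(-28 + H))
1/(G(0*14) + h(53)) = 1/(18*(0*14)*(-28 + 0*14) + 53) = 1/(18*0*(-28 + 0) + 53) = 1/(18*0*(-28) + 53) = 1/(0 + 53) = 1/53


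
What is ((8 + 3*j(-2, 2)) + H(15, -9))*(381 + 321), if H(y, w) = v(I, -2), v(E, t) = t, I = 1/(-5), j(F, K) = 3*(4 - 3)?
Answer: 10530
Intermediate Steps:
j(F, K) = 3 (j(F, K) = 3*1 = 3)
I = -1/5 ≈ -0.20000
H(y, w) = -2
((8 + 3*j(-2, 2)) + H(15, -9))*(381 + 321) = ((8 + 3*3) - 2)*(381 + 321) = ((8 + 9) - 2)*702 = (17 - 2)*702 = 15*702 = 10530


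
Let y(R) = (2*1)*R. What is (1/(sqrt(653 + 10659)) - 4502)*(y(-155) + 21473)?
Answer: -95275826 + 21163*sqrt(707)/2828 ≈ -9.5276e+7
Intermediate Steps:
y(R) = 2*R
(1/(sqrt(653 + 10659)) - 4502)*(y(-155) + 21473) = (1/(sqrt(653 + 10659)) - 4502)*(2*(-155) + 21473) = (1/(sqrt(11312)) - 4502)*(-310 + 21473) = (1/(4*sqrt(707)) - 4502)*21163 = (sqrt(707)/2828 - 4502)*21163 = (-4502 + sqrt(707)/2828)*21163 = -95275826 + 21163*sqrt(707)/2828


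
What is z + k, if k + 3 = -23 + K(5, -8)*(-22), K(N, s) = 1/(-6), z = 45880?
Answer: 137573/3 ≈ 45858.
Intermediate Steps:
K(N, s) = -1/6
k = -67/3 (k = -3 + (-23 - 1/6*(-22)) = -3 + (-23 + 11/3) = -3 - 58/3 = -67/3 ≈ -22.333)
z + k = 45880 - 67/3 = 137573/3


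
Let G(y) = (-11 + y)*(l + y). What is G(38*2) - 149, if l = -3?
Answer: 4596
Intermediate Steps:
G(y) = (-11 + y)*(-3 + y)
G(38*2) - 149 = (33 + (38*2)² - 532*2) - 149 = (33 + 76² - 14*76) - 149 = (33 + 5776 - 1064) - 149 = 4745 - 149 = 4596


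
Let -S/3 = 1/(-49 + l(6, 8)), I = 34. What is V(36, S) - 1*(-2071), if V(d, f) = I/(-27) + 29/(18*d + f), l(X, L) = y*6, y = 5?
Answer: 229404674/110835 ≈ 2069.8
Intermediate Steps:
l(X, L) = 30 (l(X, L) = 5*6 = 30)
S = 3/19 (S = -3/(-49 + 30) = -3/(-19) = -3*(-1/19) = 3/19 ≈ 0.15789)
V(d, f) = -34/27 + 29/(f + 18*d) (V(d, f) = 34/(-27) + 29/(18*d + f) = 34*(-1/27) + 29/(f + 18*d) = -34/27 + 29/(f + 18*d))
V(36, S) - 1*(-2071) = (783 - 612*36 - 34*3/19)/(27*(3/19 + 18*36)) - 1*(-2071) = (783 - 22032 - 102/19)/(27*(3/19 + 648)) + 2071 = (1/27)*(-403833/19)/(12315/19) + 2071 = (1/27)*(19/12315)*(-403833/19) + 2071 = -134611/110835 + 2071 = 229404674/110835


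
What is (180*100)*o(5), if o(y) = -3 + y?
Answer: 36000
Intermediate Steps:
(180*100)*o(5) = (180*100)*(-3 + 5) = 18000*2 = 36000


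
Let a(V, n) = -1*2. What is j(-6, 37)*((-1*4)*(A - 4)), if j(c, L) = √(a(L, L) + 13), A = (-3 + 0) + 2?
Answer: 20*√11 ≈ 66.333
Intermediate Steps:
a(V, n) = -2
A = -1 (A = -3 + 2 = -1)
j(c, L) = √11 (j(c, L) = √(-2 + 13) = √11)
j(-6, 37)*((-1*4)*(A - 4)) = √11*((-1*4)*(-1 - 4)) = √11*(-4*(-5)) = √11*20 = 20*√11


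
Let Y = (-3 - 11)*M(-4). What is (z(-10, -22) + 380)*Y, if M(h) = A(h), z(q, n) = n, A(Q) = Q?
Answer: 20048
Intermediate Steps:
M(h) = h
Y = 56 (Y = (-3 - 11)*(-4) = -14*(-4) = 56)
(z(-10, -22) + 380)*Y = (-22 + 380)*56 = 358*56 = 20048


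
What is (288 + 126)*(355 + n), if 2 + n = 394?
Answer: 309258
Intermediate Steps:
n = 392 (n = -2 + 394 = 392)
(288 + 126)*(355 + n) = (288 + 126)*(355 + 392) = 414*747 = 309258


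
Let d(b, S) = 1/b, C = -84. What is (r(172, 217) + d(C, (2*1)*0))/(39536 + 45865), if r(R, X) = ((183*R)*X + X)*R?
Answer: 98687194031/7173684 ≈ 13757.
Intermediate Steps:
r(R, X) = R*(X + 183*R*X) (r(R, X) = (183*R*X + X)*R = (X + 183*R*X)*R = R*(X + 183*R*X))
(r(172, 217) + d(C, (2*1)*0))/(39536 + 45865) = (172*217*(1 + 183*172) + 1/(-84))/(39536 + 45865) = (172*217*(1 + 31476) - 1/84)/85401 = (172*217*31477 - 1/84)*(1/85401) = (1174847548 - 1/84)*(1/85401) = (98687194031/84)*(1/85401) = 98687194031/7173684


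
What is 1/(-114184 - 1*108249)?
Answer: -1/222433 ≈ -4.4957e-6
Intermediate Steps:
1/(-114184 - 1*108249) = 1/(-114184 - 108249) = 1/(-222433) = -1/222433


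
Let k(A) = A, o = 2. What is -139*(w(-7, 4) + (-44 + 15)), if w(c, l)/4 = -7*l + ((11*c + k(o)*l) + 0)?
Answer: 57963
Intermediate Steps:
w(c, l) = -20*l + 44*c (w(c, l) = 4*(-7*l + ((11*c + 2*l) + 0)) = 4*(-7*l + ((2*l + 11*c) + 0)) = 4*(-7*l + (2*l + 11*c)) = 4*(-5*l + 11*c) = -20*l + 44*c)
-139*(w(-7, 4) + (-44 + 15)) = -139*((-20*4 + 44*(-7)) + (-44 + 15)) = -139*((-80 - 308) - 29) = -139*(-388 - 29) = -139*(-417) = 57963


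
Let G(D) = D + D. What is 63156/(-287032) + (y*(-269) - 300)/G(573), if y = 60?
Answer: -199632619/13705778 ≈ -14.566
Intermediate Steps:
G(D) = 2*D
63156/(-287032) + (y*(-269) - 300)/G(573) = 63156/(-287032) + (60*(-269) - 300)/((2*573)) = 63156*(-1/287032) + (-16140 - 300)/1146 = -15789/71758 - 16440*1/1146 = -15789/71758 - 2740/191 = -199632619/13705778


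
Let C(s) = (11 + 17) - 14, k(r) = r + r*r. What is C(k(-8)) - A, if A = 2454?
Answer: -2440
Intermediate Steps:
k(r) = r + r²
C(s) = 14 (C(s) = 28 - 14 = 14)
C(k(-8)) - A = 14 - 1*2454 = 14 - 2454 = -2440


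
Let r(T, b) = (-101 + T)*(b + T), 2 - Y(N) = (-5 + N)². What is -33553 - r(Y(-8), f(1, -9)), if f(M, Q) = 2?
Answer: -77773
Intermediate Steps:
Y(N) = 2 - (-5 + N)²
r(T, b) = (-101 + T)*(T + b)
-33553 - r(Y(-8), f(1, -9)) = -33553 - ((2 - (-5 - 8)²)² - 101*(2 - (-5 - 8)²) - 101*2 + (2 - (-5 - 8)²)*2) = -33553 - ((2 - 1*(-13)²)² - 101*(2 - 1*(-13)²) - 202 + (2 - 1*(-13)²)*2) = -33553 - ((2 - 1*169)² - 101*(2 - 1*169) - 202 + (2 - 1*169)*2) = -33553 - ((2 - 169)² - 101*(2 - 169) - 202 + (2 - 169)*2) = -33553 - ((-167)² - 101*(-167) - 202 - 167*2) = -33553 - (27889 + 16867 - 202 - 334) = -33553 - 1*44220 = -33553 - 44220 = -77773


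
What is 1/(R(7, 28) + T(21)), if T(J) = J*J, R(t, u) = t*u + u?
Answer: 1/665 ≈ 0.0015038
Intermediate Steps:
R(t, u) = u + t*u
T(J) = J²
1/(R(7, 28) + T(21)) = 1/(28*(1 + 7) + 21²) = 1/(28*8 + 441) = 1/(224 + 441) = 1/665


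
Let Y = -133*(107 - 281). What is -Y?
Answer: -23142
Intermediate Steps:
Y = 23142 (Y = -133*(-174) = 23142)
-Y = -1*23142 = -23142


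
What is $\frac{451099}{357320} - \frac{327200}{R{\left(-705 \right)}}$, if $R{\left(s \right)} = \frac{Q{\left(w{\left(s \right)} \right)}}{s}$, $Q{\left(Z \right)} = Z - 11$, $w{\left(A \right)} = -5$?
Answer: $- \frac{5151571318901}{357320} \approx -1.4417 \cdot 10^{7}$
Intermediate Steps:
$Q{\left(Z \right)} = -11 + Z$ ($Q{\left(Z \right)} = Z - 11 = -11 + Z$)
$R{\left(s \right)} = - \frac{16}{s}$ ($R{\left(s \right)} = \frac{-11 - 5}{s} = - \frac{16}{s}$)
$\frac{451099}{357320} - \frac{327200}{R{\left(-705 \right)}} = \frac{451099}{357320} - \frac{327200}{\left(-16\right) \frac{1}{-705}} = 451099 \cdot \frac{1}{357320} - \frac{327200}{\left(-16\right) \left(- \frac{1}{705}\right)} = \frac{451099}{357320} - \frac{327200}{\frac{16}{705}} = \frac{451099}{357320} - 14417250 = - \frac{5151571318901}{357320}$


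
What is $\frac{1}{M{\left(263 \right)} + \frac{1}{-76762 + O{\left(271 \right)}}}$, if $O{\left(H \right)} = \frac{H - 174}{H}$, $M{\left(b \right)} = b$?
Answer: $\frac{20802405}{5471032244} \approx 0.0038023$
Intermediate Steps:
$O{\left(H \right)} = \frac{-174 + H}{H}$
$\frac{1}{M{\left(263 \right)} + \frac{1}{-76762 + O{\left(271 \right)}}} = \frac{1}{263 + \frac{1}{-76762 + \frac{-174 + 271}{271}}} = \frac{1}{263 + \frac{1}{-76762 + \frac{1}{271} \cdot 97}} = \frac{1}{263 + \frac{1}{-76762 + \frac{97}{271}}} = \frac{1}{263 + \frac{1}{- \frac{20802405}{271}}} = \frac{1}{263 - \frac{271}{20802405}} = \frac{1}{\frac{5471032244}{20802405}} = \frac{20802405}{5471032244}$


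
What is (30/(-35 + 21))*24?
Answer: -360/7 ≈ -51.429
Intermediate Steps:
(30/(-35 + 21))*24 = (30/(-14))*24 = (30*(-1/14))*24 = -15/7*24 = -360/7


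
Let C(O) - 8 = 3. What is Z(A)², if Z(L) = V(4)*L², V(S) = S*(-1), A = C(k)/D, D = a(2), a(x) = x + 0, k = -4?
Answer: 14641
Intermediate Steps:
C(O) = 11 (C(O) = 8 + 3 = 11)
a(x) = x
D = 2
A = 11/2 ≈ 5.5000
V(S) = -S
Z(L) = -4*L² (Z(L) = (-1*4)*L² = -4*L²)
Z(A)² = (-4*(11/2)²)² = (-4*121/4)² = (-121)² = 14641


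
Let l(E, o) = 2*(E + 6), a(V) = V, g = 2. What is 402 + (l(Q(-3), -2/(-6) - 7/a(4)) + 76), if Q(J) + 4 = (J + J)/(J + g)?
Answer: 494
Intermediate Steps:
Q(J) = -4 + 2*J/(2 + J) (Q(J) = -4 + (J + J)/(J + 2) = -4 + (2*J)/(2 + J) = -4 + 2*J/(2 + J))
l(E, o) = 12 + 2*E (l(E, o) = 2*(6 + E) = 12 + 2*E)
402 + (l(Q(-3), -2/(-6) - 7/a(4)) + 76) = 402 + ((12 + 2*(2*(-4 - 1*(-3))/(2 - 3))) + 76) = 402 + ((12 + 2*(2*(-4 + 3)/(-1))) + 76) = 402 + ((12 + 2*(2*(-1)*(-1))) + 76) = 402 + ((12 + 2*2) + 76) = 402 + ((12 + 4) + 76) = 402 + (16 + 76) = 402 + 92 = 494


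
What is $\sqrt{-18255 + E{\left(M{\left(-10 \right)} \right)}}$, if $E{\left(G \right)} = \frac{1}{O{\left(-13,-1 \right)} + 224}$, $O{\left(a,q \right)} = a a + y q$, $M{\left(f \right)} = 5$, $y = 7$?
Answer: $\frac{i \sqrt{2719921594}}{386} \approx 135.11 i$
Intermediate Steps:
$O{\left(a,q \right)} = a^{2} + 7 q$ ($O{\left(a,q \right)} = a a + 7 q = a^{2} + 7 q$)
$E{\left(G \right)} = \frac{1}{386}$ ($E{\left(G \right)} = \frac{1}{\left(\left(-13\right)^{2} + 7 \left(-1\right)\right) + 224} = \frac{1}{\left(169 - 7\right) + 224} = \frac{1}{162 + 224} = \frac{1}{386}$)
$\sqrt{-18255 + E{\left(M{\left(-10 \right)} \right)}} = \sqrt{-18255 + \frac{1}{386}} = \sqrt{- \frac{7046429}{386}} = \frac{i \sqrt{2719921594}}{386}$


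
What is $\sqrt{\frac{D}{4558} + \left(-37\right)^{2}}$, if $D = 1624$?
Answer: $\frac{\sqrt{7112218877}}{2279} \approx 37.005$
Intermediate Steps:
$\sqrt{\frac{D}{4558} + \left(-37\right)^{2}} = \sqrt{\frac{1624}{4558} + \left(-37\right)^{2}} = \sqrt{1624 \cdot \frac{1}{4558} + 1369} = \sqrt{\frac{812}{2279} + 1369} = \sqrt{\frac{3120763}{2279}} = \frac{\sqrt{7112218877}}{2279}$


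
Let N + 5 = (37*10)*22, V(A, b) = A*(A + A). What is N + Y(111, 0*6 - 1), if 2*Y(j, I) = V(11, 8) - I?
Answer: 16513/2 ≈ 8256.5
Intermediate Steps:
V(A, b) = 2*A² (V(A, b) = A*(2*A) = 2*A²)
N = 8135 (N = -5 + (37*10)*22 = -5 + 370*22 = -5 + 8140 = 8135)
Y(j, I) = 121 - I/2 (Y(j, I) = (2*11² - I)/2 = (2*121 - I)/2 = (242 - I)/2 = 121 - I/2)
N + Y(111, 0*6 - 1) = 8135 + (121 - (0*6 - 1)/2) = 8135 + (121 - (0 - 1)/2) = 8135 + (121 - ½*(-1)) = 8135 + (121 + ½) = 8135 + 243/2 = 16513/2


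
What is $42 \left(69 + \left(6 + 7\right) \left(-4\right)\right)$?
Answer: $714$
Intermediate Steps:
$42 \left(69 + \left(6 + 7\right) \left(-4\right)\right) = 42 \left(69 + 13 \left(-4\right)\right) = 42 \left(69 - 52\right) = 42 \cdot 17 = 714$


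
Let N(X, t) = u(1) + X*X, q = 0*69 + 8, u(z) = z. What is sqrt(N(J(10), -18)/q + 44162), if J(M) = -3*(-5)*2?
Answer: sqrt(708394)/4 ≈ 210.42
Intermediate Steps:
J(M) = 30 (J(M) = 15*2 = 30)
q = 8 (q = 0 + 8 = 8)
N(X, t) = 1 + X**2 (N(X, t) = 1 + X*X = 1 + X**2)
sqrt(N(J(10), -18)/q + 44162) = sqrt((1 + 30**2)/8 + 44162) = sqrt((1 + 900)*(1/8) + 44162) = sqrt(901*(1/8) + 44162) = sqrt(901/8 + 44162) = sqrt(354197/8) = sqrt(708394)/4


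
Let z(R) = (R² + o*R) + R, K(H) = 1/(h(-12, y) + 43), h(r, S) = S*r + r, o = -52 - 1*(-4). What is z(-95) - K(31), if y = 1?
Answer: 256309/19 ≈ 13490.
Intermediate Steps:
o = -48 (o = -52 + 4 = -48)
h(r, S) = r + S*r
K(H) = 1/19 (K(H) = 1/(-12*(1 + 1) + 43) = 1/(-12*2 + 43) = 1/(-24 + 43) = 1/19)
z(R) = R² - 47*R (z(R) = (R² - 48*R) + R = R² - 47*R)
z(-95) - K(31) = -95*(-47 - 95) - 1*1/19 = -95*(-142) - 1/19 = 13490 - 1/19 = 256309/19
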